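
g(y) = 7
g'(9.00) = 0.00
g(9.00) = 7.00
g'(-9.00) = 0.00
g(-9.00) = 7.00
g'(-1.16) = 0.00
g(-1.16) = 7.00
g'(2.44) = 0.00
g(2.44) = 7.00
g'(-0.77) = 0.00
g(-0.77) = 7.00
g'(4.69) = 0.00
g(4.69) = 7.00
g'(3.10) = 0.00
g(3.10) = 7.00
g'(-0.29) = 0.00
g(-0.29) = 7.00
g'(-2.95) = 0.00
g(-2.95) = 7.00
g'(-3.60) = 0.00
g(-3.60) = 7.00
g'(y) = 0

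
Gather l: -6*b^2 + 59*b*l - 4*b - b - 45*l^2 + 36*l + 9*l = -6*b^2 - 5*b - 45*l^2 + l*(59*b + 45)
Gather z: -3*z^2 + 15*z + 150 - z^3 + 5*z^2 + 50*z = -z^3 + 2*z^2 + 65*z + 150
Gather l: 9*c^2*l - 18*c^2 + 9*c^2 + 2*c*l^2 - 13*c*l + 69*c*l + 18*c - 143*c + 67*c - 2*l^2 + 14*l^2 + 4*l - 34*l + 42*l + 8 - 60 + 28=-9*c^2 - 58*c + l^2*(2*c + 12) + l*(9*c^2 + 56*c + 12) - 24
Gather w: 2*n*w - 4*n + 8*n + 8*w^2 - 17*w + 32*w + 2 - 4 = 4*n + 8*w^2 + w*(2*n + 15) - 2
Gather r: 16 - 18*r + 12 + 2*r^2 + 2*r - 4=2*r^2 - 16*r + 24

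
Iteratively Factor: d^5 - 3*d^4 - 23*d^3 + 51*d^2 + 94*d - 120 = (d + 4)*(d^4 - 7*d^3 + 5*d^2 + 31*d - 30) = (d - 1)*(d + 4)*(d^3 - 6*d^2 - d + 30) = (d - 3)*(d - 1)*(d + 4)*(d^2 - 3*d - 10) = (d - 3)*(d - 1)*(d + 2)*(d + 4)*(d - 5)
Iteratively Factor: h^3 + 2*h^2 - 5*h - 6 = (h + 1)*(h^2 + h - 6) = (h - 2)*(h + 1)*(h + 3)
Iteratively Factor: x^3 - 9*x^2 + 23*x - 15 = (x - 1)*(x^2 - 8*x + 15) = (x - 3)*(x - 1)*(x - 5)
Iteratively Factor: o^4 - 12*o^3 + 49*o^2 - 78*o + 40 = (o - 4)*(o^3 - 8*o^2 + 17*o - 10) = (o - 4)*(o - 1)*(o^2 - 7*o + 10) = (o - 5)*(o - 4)*(o - 1)*(o - 2)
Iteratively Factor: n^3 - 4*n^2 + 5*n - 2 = (n - 1)*(n^2 - 3*n + 2) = (n - 2)*(n - 1)*(n - 1)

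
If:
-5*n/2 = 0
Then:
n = 0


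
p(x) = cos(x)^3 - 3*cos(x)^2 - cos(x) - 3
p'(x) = -3*sin(x)*cos(x)^2 + 6*sin(x)*cos(x) + sin(x)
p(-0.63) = -5.24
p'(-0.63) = -2.29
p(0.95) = -4.40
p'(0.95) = 2.83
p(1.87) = -2.99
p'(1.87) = -0.98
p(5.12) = -3.81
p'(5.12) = -2.67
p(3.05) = -5.97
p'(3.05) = -0.73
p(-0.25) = -5.88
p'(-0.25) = -0.99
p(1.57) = -3.00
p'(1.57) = 1.00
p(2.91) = -5.79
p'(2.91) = -1.76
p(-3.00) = -5.92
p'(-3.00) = 1.11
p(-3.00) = -5.92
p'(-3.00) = 1.11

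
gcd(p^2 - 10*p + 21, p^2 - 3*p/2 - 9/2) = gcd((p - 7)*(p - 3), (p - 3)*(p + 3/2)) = p - 3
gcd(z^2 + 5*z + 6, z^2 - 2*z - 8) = z + 2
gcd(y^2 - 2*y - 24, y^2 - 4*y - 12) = y - 6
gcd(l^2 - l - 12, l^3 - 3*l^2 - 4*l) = l - 4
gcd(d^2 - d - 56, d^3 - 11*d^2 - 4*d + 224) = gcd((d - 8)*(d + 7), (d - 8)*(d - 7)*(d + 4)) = d - 8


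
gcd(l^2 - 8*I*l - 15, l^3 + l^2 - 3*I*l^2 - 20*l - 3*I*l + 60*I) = l - 3*I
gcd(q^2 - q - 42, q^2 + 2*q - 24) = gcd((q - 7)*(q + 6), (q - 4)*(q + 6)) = q + 6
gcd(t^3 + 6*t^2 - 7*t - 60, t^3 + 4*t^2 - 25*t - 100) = t^2 + 9*t + 20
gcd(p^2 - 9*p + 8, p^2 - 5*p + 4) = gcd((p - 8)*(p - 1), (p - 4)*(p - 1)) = p - 1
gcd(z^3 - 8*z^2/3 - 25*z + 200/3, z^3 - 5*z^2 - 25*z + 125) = z^2 - 25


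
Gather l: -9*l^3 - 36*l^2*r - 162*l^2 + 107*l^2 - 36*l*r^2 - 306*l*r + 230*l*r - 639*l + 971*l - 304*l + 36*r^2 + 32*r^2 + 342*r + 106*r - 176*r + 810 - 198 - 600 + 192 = -9*l^3 + l^2*(-36*r - 55) + l*(-36*r^2 - 76*r + 28) + 68*r^2 + 272*r + 204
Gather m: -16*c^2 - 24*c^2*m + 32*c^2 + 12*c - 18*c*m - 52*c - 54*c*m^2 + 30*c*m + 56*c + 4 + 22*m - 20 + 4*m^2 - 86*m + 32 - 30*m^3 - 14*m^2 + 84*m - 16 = 16*c^2 + 16*c - 30*m^3 + m^2*(-54*c - 10) + m*(-24*c^2 + 12*c + 20)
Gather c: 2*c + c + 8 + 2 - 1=3*c + 9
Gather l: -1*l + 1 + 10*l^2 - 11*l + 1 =10*l^2 - 12*l + 2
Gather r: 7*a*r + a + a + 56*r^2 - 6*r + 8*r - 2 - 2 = 2*a + 56*r^2 + r*(7*a + 2) - 4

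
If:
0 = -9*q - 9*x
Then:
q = -x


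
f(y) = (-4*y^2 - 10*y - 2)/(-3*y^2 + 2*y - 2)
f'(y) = (-8*y - 10)/(-3*y^2 + 2*y - 2) + (6*y - 2)*(-4*y^2 - 10*y - 2)/(-3*y^2 + 2*y - 2)^2 = 2*(-19*y^2 + 2*y + 12)/(9*y^4 - 12*y^3 + 16*y^2 - 8*y + 4)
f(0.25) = 2.81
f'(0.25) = 7.95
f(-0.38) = -0.38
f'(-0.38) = 1.67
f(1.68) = 4.23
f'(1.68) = -1.52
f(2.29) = 3.49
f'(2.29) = -0.96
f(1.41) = 4.68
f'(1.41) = -1.73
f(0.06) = 1.38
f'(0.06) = 6.74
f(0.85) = 5.43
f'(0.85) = -0.01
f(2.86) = 3.04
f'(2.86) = -0.64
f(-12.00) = 1.00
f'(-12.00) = -0.03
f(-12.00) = 1.00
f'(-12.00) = -0.03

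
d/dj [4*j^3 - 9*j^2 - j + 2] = 12*j^2 - 18*j - 1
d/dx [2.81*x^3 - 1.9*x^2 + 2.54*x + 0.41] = 8.43*x^2 - 3.8*x + 2.54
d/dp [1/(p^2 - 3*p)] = (3 - 2*p)/(p^2*(p - 3)^2)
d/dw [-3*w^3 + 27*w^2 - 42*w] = -9*w^2 + 54*w - 42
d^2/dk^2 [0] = 0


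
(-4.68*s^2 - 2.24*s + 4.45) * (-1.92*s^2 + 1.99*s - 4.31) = 8.9856*s^4 - 5.0124*s^3 + 7.1692*s^2 + 18.5099*s - 19.1795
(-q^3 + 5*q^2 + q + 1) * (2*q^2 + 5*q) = -2*q^5 + 5*q^4 + 27*q^3 + 7*q^2 + 5*q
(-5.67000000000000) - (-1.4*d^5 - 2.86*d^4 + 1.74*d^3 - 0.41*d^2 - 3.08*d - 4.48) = 1.4*d^5 + 2.86*d^4 - 1.74*d^3 + 0.41*d^2 + 3.08*d - 1.19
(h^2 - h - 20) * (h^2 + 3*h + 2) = h^4 + 2*h^3 - 21*h^2 - 62*h - 40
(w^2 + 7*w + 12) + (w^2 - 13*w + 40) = 2*w^2 - 6*w + 52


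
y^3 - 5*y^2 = y^2*(y - 5)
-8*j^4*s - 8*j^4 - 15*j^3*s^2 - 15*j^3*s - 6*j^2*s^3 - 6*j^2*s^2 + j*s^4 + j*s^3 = (-8*j + s)*(j + s)^2*(j*s + j)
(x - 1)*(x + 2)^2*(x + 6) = x^4 + 9*x^3 + 18*x^2 - 4*x - 24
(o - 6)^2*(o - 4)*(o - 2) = o^4 - 18*o^3 + 116*o^2 - 312*o + 288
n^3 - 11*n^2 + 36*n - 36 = (n - 6)*(n - 3)*(n - 2)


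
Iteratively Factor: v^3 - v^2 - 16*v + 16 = (v + 4)*(v^2 - 5*v + 4) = (v - 1)*(v + 4)*(v - 4)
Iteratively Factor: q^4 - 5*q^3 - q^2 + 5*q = (q - 5)*(q^3 - q) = (q - 5)*(q - 1)*(q^2 + q) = q*(q - 5)*(q - 1)*(q + 1)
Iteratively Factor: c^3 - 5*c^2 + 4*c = (c - 4)*(c^2 - c) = (c - 4)*(c - 1)*(c)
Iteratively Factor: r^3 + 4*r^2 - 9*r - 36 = (r + 4)*(r^2 - 9) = (r + 3)*(r + 4)*(r - 3)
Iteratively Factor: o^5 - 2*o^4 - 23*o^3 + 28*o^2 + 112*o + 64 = (o + 4)*(o^4 - 6*o^3 + o^2 + 24*o + 16) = (o - 4)*(o + 4)*(o^3 - 2*o^2 - 7*o - 4) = (o - 4)^2*(o + 4)*(o^2 + 2*o + 1) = (o - 4)^2*(o + 1)*(o + 4)*(o + 1)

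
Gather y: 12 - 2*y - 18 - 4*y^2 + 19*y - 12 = -4*y^2 + 17*y - 18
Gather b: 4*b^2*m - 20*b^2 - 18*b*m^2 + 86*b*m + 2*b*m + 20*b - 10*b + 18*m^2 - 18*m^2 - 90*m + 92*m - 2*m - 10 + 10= b^2*(4*m - 20) + b*(-18*m^2 + 88*m + 10)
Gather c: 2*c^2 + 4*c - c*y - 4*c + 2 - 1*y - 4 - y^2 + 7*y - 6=2*c^2 - c*y - y^2 + 6*y - 8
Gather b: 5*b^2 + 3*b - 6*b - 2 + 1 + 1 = 5*b^2 - 3*b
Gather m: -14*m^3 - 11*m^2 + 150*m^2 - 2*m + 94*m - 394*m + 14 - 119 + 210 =-14*m^3 + 139*m^2 - 302*m + 105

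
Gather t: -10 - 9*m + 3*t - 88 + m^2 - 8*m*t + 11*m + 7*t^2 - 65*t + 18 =m^2 + 2*m + 7*t^2 + t*(-8*m - 62) - 80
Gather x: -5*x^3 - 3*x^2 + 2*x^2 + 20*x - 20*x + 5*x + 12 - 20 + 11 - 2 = -5*x^3 - x^2 + 5*x + 1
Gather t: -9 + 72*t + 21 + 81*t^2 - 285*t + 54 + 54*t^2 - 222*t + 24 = 135*t^2 - 435*t + 90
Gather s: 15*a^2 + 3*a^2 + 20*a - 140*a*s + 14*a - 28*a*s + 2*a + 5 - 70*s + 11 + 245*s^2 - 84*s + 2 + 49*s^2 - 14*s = 18*a^2 + 36*a + 294*s^2 + s*(-168*a - 168) + 18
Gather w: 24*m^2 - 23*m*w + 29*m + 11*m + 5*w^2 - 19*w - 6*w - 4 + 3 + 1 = 24*m^2 + 40*m + 5*w^2 + w*(-23*m - 25)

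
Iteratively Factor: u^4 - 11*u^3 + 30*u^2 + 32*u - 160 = (u + 2)*(u^3 - 13*u^2 + 56*u - 80) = (u - 4)*(u + 2)*(u^2 - 9*u + 20) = (u - 4)^2*(u + 2)*(u - 5)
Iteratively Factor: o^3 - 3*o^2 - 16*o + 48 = (o + 4)*(o^2 - 7*o + 12) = (o - 3)*(o + 4)*(o - 4)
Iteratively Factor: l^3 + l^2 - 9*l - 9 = (l + 1)*(l^2 - 9) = (l - 3)*(l + 1)*(l + 3)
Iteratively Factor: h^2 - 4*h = (h - 4)*(h)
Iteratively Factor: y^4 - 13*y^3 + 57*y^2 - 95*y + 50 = (y - 5)*(y^3 - 8*y^2 + 17*y - 10) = (y - 5)^2*(y^2 - 3*y + 2) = (y - 5)^2*(y - 1)*(y - 2)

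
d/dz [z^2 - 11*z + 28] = 2*z - 11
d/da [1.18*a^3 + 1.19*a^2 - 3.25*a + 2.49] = 3.54*a^2 + 2.38*a - 3.25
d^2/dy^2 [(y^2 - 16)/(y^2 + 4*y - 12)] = 8*(-y^3 - 3*y^2 - 48*y - 76)/(y^6 + 12*y^5 + 12*y^4 - 224*y^3 - 144*y^2 + 1728*y - 1728)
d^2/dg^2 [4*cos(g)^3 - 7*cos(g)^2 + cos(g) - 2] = -4*cos(g) + 14*cos(2*g) - 9*cos(3*g)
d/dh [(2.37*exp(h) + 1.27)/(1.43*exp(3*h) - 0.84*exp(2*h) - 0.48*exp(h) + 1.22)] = (-6.7782*exp(3*h) - 3.4575*exp(2*h) + 2.1336*exp(h) + 3.501)*exp(h)/(2.0449*exp(6*h) - 2.4024*exp(5*h) - 0.6672*exp(4*h) + 4.2956*exp(3*h) - 1.8192*exp(2*h) - 1.1712*exp(h) + 1.4884)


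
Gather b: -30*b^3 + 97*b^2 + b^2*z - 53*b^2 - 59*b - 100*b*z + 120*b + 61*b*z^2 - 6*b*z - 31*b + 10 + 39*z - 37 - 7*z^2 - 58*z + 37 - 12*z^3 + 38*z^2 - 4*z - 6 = -30*b^3 + b^2*(z + 44) + b*(61*z^2 - 106*z + 30) - 12*z^3 + 31*z^2 - 23*z + 4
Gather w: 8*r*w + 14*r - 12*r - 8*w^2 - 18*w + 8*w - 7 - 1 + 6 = 2*r - 8*w^2 + w*(8*r - 10) - 2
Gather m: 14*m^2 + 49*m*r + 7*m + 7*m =14*m^2 + m*(49*r + 14)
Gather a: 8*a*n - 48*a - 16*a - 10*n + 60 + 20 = a*(8*n - 64) - 10*n + 80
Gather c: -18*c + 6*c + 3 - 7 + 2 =-12*c - 2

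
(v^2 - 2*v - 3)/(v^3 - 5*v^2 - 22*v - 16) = (v - 3)/(v^2 - 6*v - 16)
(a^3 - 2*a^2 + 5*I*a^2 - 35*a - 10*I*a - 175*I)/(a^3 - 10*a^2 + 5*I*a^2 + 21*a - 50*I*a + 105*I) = (a + 5)/(a - 3)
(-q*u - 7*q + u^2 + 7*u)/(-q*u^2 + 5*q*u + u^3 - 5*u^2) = (u + 7)/(u*(u - 5))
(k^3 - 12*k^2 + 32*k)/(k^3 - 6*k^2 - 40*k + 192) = k/(k + 6)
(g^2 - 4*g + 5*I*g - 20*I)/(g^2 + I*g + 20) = (g - 4)/(g - 4*I)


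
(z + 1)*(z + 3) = z^2 + 4*z + 3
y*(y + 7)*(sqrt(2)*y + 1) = sqrt(2)*y^3 + y^2 + 7*sqrt(2)*y^2 + 7*y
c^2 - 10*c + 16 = (c - 8)*(c - 2)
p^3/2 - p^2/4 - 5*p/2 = p*(p/2 + 1)*(p - 5/2)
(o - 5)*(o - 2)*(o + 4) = o^3 - 3*o^2 - 18*o + 40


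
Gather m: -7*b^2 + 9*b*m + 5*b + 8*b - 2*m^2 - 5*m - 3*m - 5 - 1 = -7*b^2 + 13*b - 2*m^2 + m*(9*b - 8) - 6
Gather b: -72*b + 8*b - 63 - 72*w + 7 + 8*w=-64*b - 64*w - 56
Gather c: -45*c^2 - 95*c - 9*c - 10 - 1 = -45*c^2 - 104*c - 11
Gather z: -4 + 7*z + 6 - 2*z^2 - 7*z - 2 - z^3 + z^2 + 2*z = -z^3 - z^2 + 2*z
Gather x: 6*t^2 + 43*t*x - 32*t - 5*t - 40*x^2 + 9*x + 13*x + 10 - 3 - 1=6*t^2 - 37*t - 40*x^2 + x*(43*t + 22) + 6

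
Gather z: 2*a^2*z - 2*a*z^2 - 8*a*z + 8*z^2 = z^2*(8 - 2*a) + z*(2*a^2 - 8*a)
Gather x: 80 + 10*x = 10*x + 80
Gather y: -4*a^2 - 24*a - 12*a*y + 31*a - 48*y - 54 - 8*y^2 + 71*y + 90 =-4*a^2 + 7*a - 8*y^2 + y*(23 - 12*a) + 36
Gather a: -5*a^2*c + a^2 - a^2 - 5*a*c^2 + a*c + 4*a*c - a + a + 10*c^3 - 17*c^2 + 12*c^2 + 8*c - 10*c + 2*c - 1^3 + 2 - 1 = -5*a^2*c + a*(-5*c^2 + 5*c) + 10*c^3 - 5*c^2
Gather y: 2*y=2*y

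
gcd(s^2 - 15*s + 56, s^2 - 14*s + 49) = s - 7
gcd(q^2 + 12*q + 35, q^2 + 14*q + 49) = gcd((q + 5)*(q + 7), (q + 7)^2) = q + 7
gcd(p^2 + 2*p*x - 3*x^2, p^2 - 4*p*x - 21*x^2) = p + 3*x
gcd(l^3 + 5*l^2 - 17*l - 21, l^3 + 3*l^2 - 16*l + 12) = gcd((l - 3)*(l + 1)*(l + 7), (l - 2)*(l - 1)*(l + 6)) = 1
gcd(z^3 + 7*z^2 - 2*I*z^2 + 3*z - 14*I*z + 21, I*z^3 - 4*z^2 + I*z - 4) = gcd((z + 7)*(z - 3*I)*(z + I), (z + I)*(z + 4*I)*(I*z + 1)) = z + I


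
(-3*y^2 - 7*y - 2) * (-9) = 27*y^2 + 63*y + 18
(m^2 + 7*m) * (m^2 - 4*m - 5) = m^4 + 3*m^3 - 33*m^2 - 35*m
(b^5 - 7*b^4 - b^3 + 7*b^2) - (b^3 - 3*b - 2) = b^5 - 7*b^4 - 2*b^3 + 7*b^2 + 3*b + 2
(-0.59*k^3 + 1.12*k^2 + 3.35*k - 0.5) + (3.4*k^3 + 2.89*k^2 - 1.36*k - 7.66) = 2.81*k^3 + 4.01*k^2 + 1.99*k - 8.16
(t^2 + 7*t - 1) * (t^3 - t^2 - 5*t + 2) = t^5 + 6*t^4 - 13*t^3 - 32*t^2 + 19*t - 2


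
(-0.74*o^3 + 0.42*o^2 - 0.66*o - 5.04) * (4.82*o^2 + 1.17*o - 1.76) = -3.5668*o^5 + 1.1586*o^4 - 1.3874*o^3 - 25.8042*o^2 - 4.7352*o + 8.8704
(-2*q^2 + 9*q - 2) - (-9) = -2*q^2 + 9*q + 7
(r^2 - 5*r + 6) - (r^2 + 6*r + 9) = -11*r - 3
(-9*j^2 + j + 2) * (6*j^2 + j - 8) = -54*j^4 - 3*j^3 + 85*j^2 - 6*j - 16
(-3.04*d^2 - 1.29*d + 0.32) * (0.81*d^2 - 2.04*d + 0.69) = -2.4624*d^4 + 5.1567*d^3 + 0.7932*d^2 - 1.5429*d + 0.2208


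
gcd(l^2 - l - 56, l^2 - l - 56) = l^2 - l - 56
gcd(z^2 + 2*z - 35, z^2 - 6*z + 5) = z - 5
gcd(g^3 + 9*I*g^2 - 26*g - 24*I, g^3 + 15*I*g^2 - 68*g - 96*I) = g^2 + 7*I*g - 12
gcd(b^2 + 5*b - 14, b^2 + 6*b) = 1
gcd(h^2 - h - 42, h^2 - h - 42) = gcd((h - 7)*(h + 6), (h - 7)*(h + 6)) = h^2 - h - 42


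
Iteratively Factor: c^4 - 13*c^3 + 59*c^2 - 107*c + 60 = (c - 3)*(c^3 - 10*c^2 + 29*c - 20) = (c - 5)*(c - 3)*(c^2 - 5*c + 4) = (c - 5)*(c - 4)*(c - 3)*(c - 1)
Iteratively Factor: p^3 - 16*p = (p)*(p^2 - 16) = p*(p + 4)*(p - 4)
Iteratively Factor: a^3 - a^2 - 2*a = (a + 1)*(a^2 - 2*a) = a*(a + 1)*(a - 2)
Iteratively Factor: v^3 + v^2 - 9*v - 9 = (v - 3)*(v^2 + 4*v + 3) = (v - 3)*(v + 1)*(v + 3)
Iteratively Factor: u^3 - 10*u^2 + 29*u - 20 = (u - 5)*(u^2 - 5*u + 4) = (u - 5)*(u - 4)*(u - 1)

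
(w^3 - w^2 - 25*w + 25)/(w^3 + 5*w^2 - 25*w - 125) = (w - 1)/(w + 5)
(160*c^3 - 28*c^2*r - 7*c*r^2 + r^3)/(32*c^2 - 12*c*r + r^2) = 5*c + r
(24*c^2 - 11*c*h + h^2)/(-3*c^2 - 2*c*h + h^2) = (-8*c + h)/(c + h)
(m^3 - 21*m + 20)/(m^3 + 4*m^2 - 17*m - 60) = (m - 1)/(m + 3)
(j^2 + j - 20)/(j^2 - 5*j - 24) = (-j^2 - j + 20)/(-j^2 + 5*j + 24)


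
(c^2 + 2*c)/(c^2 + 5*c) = (c + 2)/(c + 5)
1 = 1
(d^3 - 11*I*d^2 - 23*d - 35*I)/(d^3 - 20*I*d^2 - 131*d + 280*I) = (d + I)/(d - 8*I)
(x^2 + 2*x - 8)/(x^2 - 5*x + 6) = (x + 4)/(x - 3)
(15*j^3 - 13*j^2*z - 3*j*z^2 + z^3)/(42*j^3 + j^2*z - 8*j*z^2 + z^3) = (15*j^3 - 13*j^2*z - 3*j*z^2 + z^3)/(42*j^3 + j^2*z - 8*j*z^2 + z^3)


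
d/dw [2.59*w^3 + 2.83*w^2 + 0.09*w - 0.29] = 7.77*w^2 + 5.66*w + 0.09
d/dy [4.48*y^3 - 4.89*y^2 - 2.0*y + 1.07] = 13.44*y^2 - 9.78*y - 2.0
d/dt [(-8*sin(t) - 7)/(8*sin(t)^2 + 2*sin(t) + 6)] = (32*sin(t)^2 + 56*sin(t) - 17)*cos(t)/(2*(4*sin(t)^2 + sin(t) + 3)^2)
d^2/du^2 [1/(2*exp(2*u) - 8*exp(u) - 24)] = 2*((1 - exp(u))*(-exp(2*u) + 4*exp(u) + 12) - 2*(exp(u) - 2)^2*exp(u))*exp(u)/(-exp(2*u) + 4*exp(u) + 12)^3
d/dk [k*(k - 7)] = 2*k - 7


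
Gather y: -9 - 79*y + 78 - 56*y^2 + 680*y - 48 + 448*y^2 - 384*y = 392*y^2 + 217*y + 21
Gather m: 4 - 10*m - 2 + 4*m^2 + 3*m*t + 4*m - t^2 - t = 4*m^2 + m*(3*t - 6) - t^2 - t + 2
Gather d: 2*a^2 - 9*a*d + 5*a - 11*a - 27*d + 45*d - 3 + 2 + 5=2*a^2 - 6*a + d*(18 - 9*a) + 4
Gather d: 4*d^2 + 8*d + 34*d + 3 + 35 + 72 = 4*d^2 + 42*d + 110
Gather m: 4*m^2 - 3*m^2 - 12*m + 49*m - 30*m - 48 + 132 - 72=m^2 + 7*m + 12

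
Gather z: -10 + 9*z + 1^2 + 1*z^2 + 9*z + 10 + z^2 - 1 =2*z^2 + 18*z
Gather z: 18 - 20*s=18 - 20*s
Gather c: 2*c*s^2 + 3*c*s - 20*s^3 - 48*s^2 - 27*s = c*(2*s^2 + 3*s) - 20*s^3 - 48*s^2 - 27*s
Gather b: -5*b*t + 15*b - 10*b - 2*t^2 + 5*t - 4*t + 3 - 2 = b*(5 - 5*t) - 2*t^2 + t + 1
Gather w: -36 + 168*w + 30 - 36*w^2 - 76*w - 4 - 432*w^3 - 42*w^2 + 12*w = -432*w^3 - 78*w^2 + 104*w - 10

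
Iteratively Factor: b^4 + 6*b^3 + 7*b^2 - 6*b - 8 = (b + 1)*(b^3 + 5*b^2 + 2*b - 8) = (b - 1)*(b + 1)*(b^2 + 6*b + 8) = (b - 1)*(b + 1)*(b + 2)*(b + 4)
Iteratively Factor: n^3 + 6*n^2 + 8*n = (n)*(n^2 + 6*n + 8) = n*(n + 2)*(n + 4)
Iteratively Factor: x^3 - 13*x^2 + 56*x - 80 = (x - 4)*(x^2 - 9*x + 20) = (x - 5)*(x - 4)*(x - 4)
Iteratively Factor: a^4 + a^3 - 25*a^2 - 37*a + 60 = (a - 1)*(a^3 + 2*a^2 - 23*a - 60) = (a - 1)*(a + 3)*(a^2 - a - 20) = (a - 1)*(a + 3)*(a + 4)*(a - 5)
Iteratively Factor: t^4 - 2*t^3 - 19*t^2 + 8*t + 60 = (t + 2)*(t^3 - 4*t^2 - 11*t + 30) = (t - 5)*(t + 2)*(t^2 + t - 6) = (t - 5)*(t - 2)*(t + 2)*(t + 3)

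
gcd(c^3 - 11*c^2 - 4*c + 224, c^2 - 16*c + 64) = c - 8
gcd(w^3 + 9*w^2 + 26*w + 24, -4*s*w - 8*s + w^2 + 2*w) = w + 2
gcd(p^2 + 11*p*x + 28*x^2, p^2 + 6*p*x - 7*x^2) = p + 7*x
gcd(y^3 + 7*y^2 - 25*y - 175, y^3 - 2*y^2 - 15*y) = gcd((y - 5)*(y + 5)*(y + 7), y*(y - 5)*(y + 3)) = y - 5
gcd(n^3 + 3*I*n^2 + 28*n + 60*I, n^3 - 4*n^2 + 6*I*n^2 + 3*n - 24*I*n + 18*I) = n + 6*I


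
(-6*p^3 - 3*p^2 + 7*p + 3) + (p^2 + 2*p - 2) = -6*p^3 - 2*p^2 + 9*p + 1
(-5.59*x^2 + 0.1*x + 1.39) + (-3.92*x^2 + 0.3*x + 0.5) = -9.51*x^2 + 0.4*x + 1.89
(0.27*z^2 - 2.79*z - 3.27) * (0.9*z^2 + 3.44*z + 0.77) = 0.243*z^4 - 1.5822*z^3 - 12.3327*z^2 - 13.3971*z - 2.5179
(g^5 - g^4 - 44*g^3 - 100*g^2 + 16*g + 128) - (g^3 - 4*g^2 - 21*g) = g^5 - g^4 - 45*g^3 - 96*g^2 + 37*g + 128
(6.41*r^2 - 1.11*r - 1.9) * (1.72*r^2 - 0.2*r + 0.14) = 11.0252*r^4 - 3.1912*r^3 - 2.1486*r^2 + 0.2246*r - 0.266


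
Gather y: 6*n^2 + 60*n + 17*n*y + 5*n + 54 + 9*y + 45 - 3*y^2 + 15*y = 6*n^2 + 65*n - 3*y^2 + y*(17*n + 24) + 99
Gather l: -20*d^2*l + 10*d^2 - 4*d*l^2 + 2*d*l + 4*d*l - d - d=10*d^2 - 4*d*l^2 - 2*d + l*(-20*d^2 + 6*d)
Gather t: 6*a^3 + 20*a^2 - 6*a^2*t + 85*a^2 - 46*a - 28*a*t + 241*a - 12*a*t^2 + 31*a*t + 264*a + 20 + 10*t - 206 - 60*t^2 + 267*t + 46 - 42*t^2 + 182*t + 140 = 6*a^3 + 105*a^2 + 459*a + t^2*(-12*a - 102) + t*(-6*a^2 + 3*a + 459)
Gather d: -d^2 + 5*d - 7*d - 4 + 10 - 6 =-d^2 - 2*d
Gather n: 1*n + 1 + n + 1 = 2*n + 2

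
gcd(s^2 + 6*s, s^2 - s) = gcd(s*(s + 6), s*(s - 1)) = s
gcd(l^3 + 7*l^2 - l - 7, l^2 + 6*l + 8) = 1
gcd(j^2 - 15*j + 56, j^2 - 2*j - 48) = j - 8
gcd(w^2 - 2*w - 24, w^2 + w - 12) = w + 4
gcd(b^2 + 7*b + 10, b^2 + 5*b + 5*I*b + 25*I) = b + 5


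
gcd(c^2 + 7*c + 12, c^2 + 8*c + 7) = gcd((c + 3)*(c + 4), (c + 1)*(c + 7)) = 1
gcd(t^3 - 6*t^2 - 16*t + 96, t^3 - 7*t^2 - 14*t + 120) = t^2 - 2*t - 24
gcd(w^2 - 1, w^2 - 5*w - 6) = w + 1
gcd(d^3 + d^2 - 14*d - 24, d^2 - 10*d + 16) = 1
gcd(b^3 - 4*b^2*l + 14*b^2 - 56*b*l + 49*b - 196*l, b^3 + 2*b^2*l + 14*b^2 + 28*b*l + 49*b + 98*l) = b^2 + 14*b + 49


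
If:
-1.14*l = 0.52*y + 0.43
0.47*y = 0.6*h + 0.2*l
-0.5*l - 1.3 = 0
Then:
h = 4.68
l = -2.60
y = 4.87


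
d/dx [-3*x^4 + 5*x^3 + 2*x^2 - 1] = x*(-12*x^2 + 15*x + 4)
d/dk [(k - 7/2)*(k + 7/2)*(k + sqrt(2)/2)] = 3*k^2 + sqrt(2)*k - 49/4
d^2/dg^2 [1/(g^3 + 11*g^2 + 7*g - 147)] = 4*(3*g^2 + 2*g + 17)/(g^7 + 19*g^6 + 69*g^5 - 545*g^4 - 2765*g^3 + 7497*g^2 + 27783*g - 64827)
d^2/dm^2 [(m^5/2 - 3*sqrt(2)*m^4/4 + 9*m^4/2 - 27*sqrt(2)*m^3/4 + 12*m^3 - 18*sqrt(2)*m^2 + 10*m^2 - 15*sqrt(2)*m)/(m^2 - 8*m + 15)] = (6*m^7 - 110*m^6 - 3*sqrt(2)*m^6 + 72*sqrt(2)*m^5 + 606*m^5 - 711*sqrt(2)*m^4 + 666*m^4 - 10108*m^3 + 921*sqrt(2)*m^3 + 5220*m^2 + 8910*sqrt(2)*m^2 - 15525*sqrt(2)*m + 32400*m - 23400*sqrt(2) + 9000)/(2*(m^6 - 24*m^5 + 237*m^4 - 1232*m^3 + 3555*m^2 - 5400*m + 3375))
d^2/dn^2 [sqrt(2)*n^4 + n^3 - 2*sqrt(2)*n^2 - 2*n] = 12*sqrt(2)*n^2 + 6*n - 4*sqrt(2)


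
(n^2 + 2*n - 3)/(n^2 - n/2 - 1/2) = 2*(n + 3)/(2*n + 1)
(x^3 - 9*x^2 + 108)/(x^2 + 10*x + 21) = (x^2 - 12*x + 36)/(x + 7)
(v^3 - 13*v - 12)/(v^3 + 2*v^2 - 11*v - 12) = (v^2 - v - 12)/(v^2 + v - 12)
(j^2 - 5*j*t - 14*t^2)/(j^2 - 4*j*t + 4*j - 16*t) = (j^2 - 5*j*t - 14*t^2)/(j^2 - 4*j*t + 4*j - 16*t)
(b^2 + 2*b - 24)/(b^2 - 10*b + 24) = (b + 6)/(b - 6)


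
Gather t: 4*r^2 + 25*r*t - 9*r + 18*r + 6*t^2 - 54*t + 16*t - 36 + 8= 4*r^2 + 9*r + 6*t^2 + t*(25*r - 38) - 28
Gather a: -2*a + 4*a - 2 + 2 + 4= 2*a + 4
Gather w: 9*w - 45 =9*w - 45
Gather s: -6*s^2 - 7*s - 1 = -6*s^2 - 7*s - 1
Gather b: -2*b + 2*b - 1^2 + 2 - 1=0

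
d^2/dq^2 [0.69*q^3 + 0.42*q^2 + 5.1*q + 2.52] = 4.14*q + 0.84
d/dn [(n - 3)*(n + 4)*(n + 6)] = 3*n^2 + 14*n - 6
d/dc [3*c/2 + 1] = 3/2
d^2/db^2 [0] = 0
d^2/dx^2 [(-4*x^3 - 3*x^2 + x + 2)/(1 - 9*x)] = 24*(27*x^3 - 9*x^2 + x - 14)/(729*x^3 - 243*x^2 + 27*x - 1)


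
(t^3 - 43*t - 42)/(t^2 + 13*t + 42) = (t^2 - 6*t - 7)/(t + 7)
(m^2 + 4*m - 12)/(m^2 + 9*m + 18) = (m - 2)/(m + 3)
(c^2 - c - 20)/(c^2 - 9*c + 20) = (c + 4)/(c - 4)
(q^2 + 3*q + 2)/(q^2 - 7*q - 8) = (q + 2)/(q - 8)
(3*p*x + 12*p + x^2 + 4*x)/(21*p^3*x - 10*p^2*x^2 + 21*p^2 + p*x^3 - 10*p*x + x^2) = (3*p*x + 12*p + x^2 + 4*x)/(21*p^3*x - 10*p^2*x^2 + 21*p^2 + p*x^3 - 10*p*x + x^2)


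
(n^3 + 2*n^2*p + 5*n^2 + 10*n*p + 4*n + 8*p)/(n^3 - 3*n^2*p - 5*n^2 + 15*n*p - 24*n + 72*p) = (n^3 + 2*n^2*p + 5*n^2 + 10*n*p + 4*n + 8*p)/(n^3 - 3*n^2*p - 5*n^2 + 15*n*p - 24*n + 72*p)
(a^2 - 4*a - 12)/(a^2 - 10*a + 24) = (a + 2)/(a - 4)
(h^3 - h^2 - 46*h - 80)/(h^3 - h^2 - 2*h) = (-h^3 + h^2 + 46*h + 80)/(h*(-h^2 + h + 2))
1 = 1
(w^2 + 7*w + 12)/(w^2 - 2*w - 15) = (w + 4)/(w - 5)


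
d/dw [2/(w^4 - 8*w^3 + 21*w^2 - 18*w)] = 4*(-2*w^3 + 12*w^2 - 21*w + 9)/(w^2*(w^3 - 8*w^2 + 21*w - 18)^2)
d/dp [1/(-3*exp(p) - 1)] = 3*exp(p)/(3*exp(p) + 1)^2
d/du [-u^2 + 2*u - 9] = 2 - 2*u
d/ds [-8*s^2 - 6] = -16*s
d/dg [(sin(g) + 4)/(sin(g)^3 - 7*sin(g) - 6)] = (-2*sin(g)^3 - 12*sin(g)^2 + 22)*cos(g)/(-sin(g)^3 + 7*sin(g) + 6)^2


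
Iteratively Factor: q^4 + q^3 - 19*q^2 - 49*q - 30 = (q + 2)*(q^3 - q^2 - 17*q - 15) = (q - 5)*(q + 2)*(q^2 + 4*q + 3) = (q - 5)*(q + 1)*(q + 2)*(q + 3)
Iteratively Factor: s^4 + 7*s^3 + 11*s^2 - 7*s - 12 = (s + 4)*(s^3 + 3*s^2 - s - 3) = (s - 1)*(s + 4)*(s^2 + 4*s + 3) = (s - 1)*(s + 1)*(s + 4)*(s + 3)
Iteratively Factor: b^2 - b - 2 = (b + 1)*(b - 2)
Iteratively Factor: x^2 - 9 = (x - 3)*(x + 3)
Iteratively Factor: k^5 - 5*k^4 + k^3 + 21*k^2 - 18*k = (k - 3)*(k^4 - 2*k^3 - 5*k^2 + 6*k) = (k - 3)*(k - 1)*(k^3 - k^2 - 6*k) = k*(k - 3)*(k - 1)*(k^2 - k - 6) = k*(k - 3)^2*(k - 1)*(k + 2)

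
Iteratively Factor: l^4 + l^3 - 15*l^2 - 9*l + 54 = (l + 3)*(l^3 - 2*l^2 - 9*l + 18) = (l - 2)*(l + 3)*(l^2 - 9) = (l - 2)*(l + 3)^2*(l - 3)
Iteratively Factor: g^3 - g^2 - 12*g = (g + 3)*(g^2 - 4*g) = (g - 4)*(g + 3)*(g)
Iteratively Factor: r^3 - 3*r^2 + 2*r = (r - 1)*(r^2 - 2*r) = r*(r - 1)*(r - 2)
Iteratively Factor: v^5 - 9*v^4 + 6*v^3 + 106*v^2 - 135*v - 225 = (v - 5)*(v^4 - 4*v^3 - 14*v^2 + 36*v + 45) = (v - 5)*(v + 3)*(v^3 - 7*v^2 + 7*v + 15) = (v - 5)*(v - 3)*(v + 3)*(v^2 - 4*v - 5) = (v - 5)^2*(v - 3)*(v + 3)*(v + 1)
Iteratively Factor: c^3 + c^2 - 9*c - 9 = (c + 1)*(c^2 - 9) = (c - 3)*(c + 1)*(c + 3)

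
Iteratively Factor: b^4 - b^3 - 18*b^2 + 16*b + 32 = (b + 1)*(b^3 - 2*b^2 - 16*b + 32) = (b + 1)*(b + 4)*(b^2 - 6*b + 8) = (b - 4)*(b + 1)*(b + 4)*(b - 2)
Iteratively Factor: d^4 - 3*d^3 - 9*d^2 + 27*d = (d - 3)*(d^3 - 9*d) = (d - 3)^2*(d^2 + 3*d) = d*(d - 3)^2*(d + 3)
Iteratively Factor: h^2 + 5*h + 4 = (h + 4)*(h + 1)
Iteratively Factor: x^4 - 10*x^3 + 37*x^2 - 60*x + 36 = (x - 2)*(x^3 - 8*x^2 + 21*x - 18) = (x - 3)*(x - 2)*(x^2 - 5*x + 6) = (x - 3)*(x - 2)^2*(x - 3)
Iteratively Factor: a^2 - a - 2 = (a - 2)*(a + 1)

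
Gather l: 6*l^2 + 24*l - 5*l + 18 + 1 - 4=6*l^2 + 19*l + 15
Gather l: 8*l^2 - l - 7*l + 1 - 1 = 8*l^2 - 8*l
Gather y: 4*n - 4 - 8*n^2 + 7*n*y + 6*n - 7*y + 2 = -8*n^2 + 10*n + y*(7*n - 7) - 2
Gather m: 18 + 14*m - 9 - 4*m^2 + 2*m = -4*m^2 + 16*m + 9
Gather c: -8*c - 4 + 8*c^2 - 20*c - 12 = 8*c^2 - 28*c - 16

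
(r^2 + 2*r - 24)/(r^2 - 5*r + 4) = (r + 6)/(r - 1)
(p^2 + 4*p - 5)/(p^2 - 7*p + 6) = (p + 5)/(p - 6)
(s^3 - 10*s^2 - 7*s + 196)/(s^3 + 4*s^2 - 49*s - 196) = (s - 7)/(s + 7)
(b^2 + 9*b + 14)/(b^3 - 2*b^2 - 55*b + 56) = (b + 2)/(b^2 - 9*b + 8)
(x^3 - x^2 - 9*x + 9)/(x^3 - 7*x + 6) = (x - 3)/(x - 2)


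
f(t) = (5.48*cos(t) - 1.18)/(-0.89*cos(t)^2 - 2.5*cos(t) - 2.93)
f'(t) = (-1.78*sin(t)*cos(t) - 2.5*sin(t))*(5.48*cos(t) - 1.18)/(-0.89*cos(t)^2 - 2.5*cos(t) - 2.93)^2 - 5.48*sin(t)/(-0.89*cos(t)^2 - 2.5*cos(t) - 2.93) = (-4.8772*cos(t)^2 + 2.1004*cos(t) + 19.0064)*sin(t)/(0.7921*cos(t)^4 + 4.45*cos(t)^3 + 11.4654*cos(t)^2 + 14.65*cos(t) + 8.5849)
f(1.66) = 0.61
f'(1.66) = 2.54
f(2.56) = 3.94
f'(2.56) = 3.56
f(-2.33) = 3.04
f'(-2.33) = -4.16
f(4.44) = 1.14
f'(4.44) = -3.23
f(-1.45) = 0.16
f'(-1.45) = -1.81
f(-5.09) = -0.21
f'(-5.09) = 1.13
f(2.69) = 4.36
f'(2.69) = 2.93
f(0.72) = -0.55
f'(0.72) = 0.42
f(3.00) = 4.98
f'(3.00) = 0.97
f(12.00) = -0.61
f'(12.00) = -0.29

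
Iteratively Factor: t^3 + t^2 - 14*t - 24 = (t + 3)*(t^2 - 2*t - 8) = (t - 4)*(t + 3)*(t + 2)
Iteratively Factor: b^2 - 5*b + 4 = (b - 4)*(b - 1)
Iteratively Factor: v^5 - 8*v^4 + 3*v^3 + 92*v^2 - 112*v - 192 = (v - 4)*(v^4 - 4*v^3 - 13*v^2 + 40*v + 48) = (v - 4)*(v + 1)*(v^3 - 5*v^2 - 8*v + 48) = (v - 4)*(v + 1)*(v + 3)*(v^2 - 8*v + 16) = (v - 4)^2*(v + 1)*(v + 3)*(v - 4)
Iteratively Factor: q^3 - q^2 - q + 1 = (q - 1)*(q^2 - 1) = (q - 1)*(q + 1)*(q - 1)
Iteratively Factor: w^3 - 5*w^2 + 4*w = (w - 1)*(w^2 - 4*w) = w*(w - 1)*(w - 4)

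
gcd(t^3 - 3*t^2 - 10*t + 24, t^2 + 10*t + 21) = t + 3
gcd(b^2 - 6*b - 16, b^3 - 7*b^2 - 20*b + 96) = b - 8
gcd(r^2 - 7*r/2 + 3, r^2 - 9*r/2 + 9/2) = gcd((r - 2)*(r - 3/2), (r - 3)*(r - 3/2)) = r - 3/2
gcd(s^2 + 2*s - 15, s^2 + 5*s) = s + 5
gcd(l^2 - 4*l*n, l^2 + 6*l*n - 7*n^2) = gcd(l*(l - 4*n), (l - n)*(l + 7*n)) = 1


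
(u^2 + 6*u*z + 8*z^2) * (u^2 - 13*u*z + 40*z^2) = u^4 - 7*u^3*z - 30*u^2*z^2 + 136*u*z^3 + 320*z^4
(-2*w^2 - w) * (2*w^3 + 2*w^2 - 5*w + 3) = -4*w^5 - 6*w^4 + 8*w^3 - w^2 - 3*w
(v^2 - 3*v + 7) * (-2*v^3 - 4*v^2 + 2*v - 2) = -2*v^5 + 2*v^4 - 36*v^2 + 20*v - 14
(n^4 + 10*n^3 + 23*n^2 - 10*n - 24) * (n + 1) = n^5 + 11*n^4 + 33*n^3 + 13*n^2 - 34*n - 24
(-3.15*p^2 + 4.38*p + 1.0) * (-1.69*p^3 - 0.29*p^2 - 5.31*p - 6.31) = 5.3235*p^5 - 6.4887*p^4 + 13.7663*p^3 - 3.6713*p^2 - 32.9478*p - 6.31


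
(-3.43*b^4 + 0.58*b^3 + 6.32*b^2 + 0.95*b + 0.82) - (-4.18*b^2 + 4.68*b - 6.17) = -3.43*b^4 + 0.58*b^3 + 10.5*b^2 - 3.73*b + 6.99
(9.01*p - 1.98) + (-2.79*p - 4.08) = 6.22*p - 6.06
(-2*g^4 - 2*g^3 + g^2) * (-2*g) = 4*g^5 + 4*g^4 - 2*g^3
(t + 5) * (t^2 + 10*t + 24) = t^3 + 15*t^2 + 74*t + 120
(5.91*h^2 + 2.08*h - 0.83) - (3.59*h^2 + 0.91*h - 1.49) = 2.32*h^2 + 1.17*h + 0.66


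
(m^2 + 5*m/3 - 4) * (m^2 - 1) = m^4 + 5*m^3/3 - 5*m^2 - 5*m/3 + 4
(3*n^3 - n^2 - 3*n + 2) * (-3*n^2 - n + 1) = -9*n^5 + 13*n^3 - 4*n^2 - 5*n + 2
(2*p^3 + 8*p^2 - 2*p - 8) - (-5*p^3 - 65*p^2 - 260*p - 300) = 7*p^3 + 73*p^2 + 258*p + 292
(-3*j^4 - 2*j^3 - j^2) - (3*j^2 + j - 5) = -3*j^4 - 2*j^3 - 4*j^2 - j + 5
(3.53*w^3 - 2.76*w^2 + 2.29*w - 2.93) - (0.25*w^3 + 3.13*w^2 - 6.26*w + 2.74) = 3.28*w^3 - 5.89*w^2 + 8.55*w - 5.67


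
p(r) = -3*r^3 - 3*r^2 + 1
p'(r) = -9*r^2 - 6*r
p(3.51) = -165.69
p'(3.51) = -131.94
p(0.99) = -4.85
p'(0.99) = -14.76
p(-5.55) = 421.45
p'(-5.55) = -243.92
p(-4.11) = 158.60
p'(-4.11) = -127.37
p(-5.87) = 504.42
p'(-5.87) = -274.89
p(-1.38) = 3.17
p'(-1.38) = -8.86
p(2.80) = -88.38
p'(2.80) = -87.36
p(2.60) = -72.01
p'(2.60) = -76.44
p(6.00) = -755.00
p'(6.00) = -360.00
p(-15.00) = 9451.00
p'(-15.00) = -1935.00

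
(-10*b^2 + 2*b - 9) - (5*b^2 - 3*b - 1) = -15*b^2 + 5*b - 8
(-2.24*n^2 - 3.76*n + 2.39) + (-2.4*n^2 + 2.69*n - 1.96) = -4.64*n^2 - 1.07*n + 0.43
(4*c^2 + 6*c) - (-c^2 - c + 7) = 5*c^2 + 7*c - 7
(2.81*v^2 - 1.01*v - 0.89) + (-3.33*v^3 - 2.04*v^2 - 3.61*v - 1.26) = -3.33*v^3 + 0.77*v^2 - 4.62*v - 2.15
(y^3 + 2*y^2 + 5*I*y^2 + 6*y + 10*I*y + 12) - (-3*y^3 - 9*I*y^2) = 4*y^3 + 2*y^2 + 14*I*y^2 + 6*y + 10*I*y + 12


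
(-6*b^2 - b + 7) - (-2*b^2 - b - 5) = 12 - 4*b^2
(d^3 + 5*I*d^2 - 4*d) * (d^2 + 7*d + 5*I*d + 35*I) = d^5 + 7*d^4 + 10*I*d^4 - 29*d^3 + 70*I*d^3 - 203*d^2 - 20*I*d^2 - 140*I*d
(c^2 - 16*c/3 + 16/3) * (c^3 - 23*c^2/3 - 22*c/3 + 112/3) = c^5 - 13*c^4 + 350*c^3/9 + 320*c^2/9 - 2144*c/9 + 1792/9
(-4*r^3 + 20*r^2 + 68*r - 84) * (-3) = 12*r^3 - 60*r^2 - 204*r + 252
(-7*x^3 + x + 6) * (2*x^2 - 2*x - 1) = -14*x^5 + 14*x^4 + 9*x^3 + 10*x^2 - 13*x - 6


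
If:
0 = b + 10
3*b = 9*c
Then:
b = -10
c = -10/3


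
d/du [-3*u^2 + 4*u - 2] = 4 - 6*u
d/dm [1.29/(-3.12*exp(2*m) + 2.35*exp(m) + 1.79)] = (8.0496*exp(m) - 3.0315)*exp(m)/(-3.12*exp(2*m) + 2.35*exp(m) + 1.79)^2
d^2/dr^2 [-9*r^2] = -18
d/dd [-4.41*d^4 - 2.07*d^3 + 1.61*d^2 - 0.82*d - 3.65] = -17.64*d^3 - 6.21*d^2 + 3.22*d - 0.82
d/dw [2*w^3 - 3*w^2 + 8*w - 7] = 6*w^2 - 6*w + 8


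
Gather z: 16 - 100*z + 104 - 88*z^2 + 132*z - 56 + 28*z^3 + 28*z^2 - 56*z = 28*z^3 - 60*z^2 - 24*z + 64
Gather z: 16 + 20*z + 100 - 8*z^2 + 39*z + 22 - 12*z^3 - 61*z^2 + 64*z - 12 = -12*z^3 - 69*z^2 + 123*z + 126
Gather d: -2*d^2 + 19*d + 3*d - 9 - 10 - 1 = -2*d^2 + 22*d - 20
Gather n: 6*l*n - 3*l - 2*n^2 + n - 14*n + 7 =-3*l - 2*n^2 + n*(6*l - 13) + 7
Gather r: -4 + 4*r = 4*r - 4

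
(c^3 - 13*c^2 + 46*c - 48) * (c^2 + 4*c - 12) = c^5 - 9*c^4 - 18*c^3 + 292*c^2 - 744*c + 576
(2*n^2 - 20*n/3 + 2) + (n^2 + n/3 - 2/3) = 3*n^2 - 19*n/3 + 4/3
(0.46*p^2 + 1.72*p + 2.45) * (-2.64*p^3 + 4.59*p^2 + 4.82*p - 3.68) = -1.2144*p^5 - 2.4294*p^4 + 3.644*p^3 + 17.8431*p^2 + 5.4794*p - 9.016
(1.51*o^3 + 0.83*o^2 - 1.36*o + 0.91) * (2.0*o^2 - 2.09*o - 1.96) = 3.02*o^5 - 1.4959*o^4 - 7.4143*o^3 + 3.0356*o^2 + 0.7637*o - 1.7836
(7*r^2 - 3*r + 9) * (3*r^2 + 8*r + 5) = 21*r^4 + 47*r^3 + 38*r^2 + 57*r + 45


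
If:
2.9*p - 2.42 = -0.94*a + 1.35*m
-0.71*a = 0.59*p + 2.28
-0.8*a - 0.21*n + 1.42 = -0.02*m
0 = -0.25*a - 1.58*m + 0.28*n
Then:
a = -10.87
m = 10.43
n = 49.15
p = 9.21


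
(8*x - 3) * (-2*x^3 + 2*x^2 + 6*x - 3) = -16*x^4 + 22*x^3 + 42*x^2 - 42*x + 9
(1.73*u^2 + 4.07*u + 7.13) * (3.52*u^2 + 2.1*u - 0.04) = 6.0896*u^4 + 17.9594*u^3 + 33.5754*u^2 + 14.8102*u - 0.2852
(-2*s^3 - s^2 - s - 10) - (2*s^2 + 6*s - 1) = -2*s^3 - 3*s^2 - 7*s - 9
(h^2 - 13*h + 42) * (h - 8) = h^3 - 21*h^2 + 146*h - 336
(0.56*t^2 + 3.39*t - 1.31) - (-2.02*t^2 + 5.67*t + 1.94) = 2.58*t^2 - 2.28*t - 3.25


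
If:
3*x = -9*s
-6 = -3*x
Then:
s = -2/3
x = 2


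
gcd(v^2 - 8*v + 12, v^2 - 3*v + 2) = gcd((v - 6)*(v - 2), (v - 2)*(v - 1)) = v - 2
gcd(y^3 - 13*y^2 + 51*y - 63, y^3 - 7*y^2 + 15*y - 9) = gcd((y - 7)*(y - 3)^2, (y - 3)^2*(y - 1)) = y^2 - 6*y + 9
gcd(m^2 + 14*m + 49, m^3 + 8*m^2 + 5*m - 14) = m + 7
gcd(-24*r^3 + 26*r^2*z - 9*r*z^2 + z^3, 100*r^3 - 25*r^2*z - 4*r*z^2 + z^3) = -4*r + z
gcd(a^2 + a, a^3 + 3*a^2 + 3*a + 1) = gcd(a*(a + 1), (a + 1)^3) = a + 1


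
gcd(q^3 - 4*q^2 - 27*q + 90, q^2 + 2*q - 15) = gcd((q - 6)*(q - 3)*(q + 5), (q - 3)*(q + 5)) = q^2 + 2*q - 15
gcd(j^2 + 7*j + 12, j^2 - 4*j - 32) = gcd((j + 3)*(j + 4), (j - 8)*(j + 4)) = j + 4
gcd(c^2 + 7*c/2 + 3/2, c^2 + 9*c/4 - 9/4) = c + 3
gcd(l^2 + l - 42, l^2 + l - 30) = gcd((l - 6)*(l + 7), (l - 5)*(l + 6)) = 1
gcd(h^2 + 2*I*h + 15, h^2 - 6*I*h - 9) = h - 3*I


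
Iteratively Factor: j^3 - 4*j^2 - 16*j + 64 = (j - 4)*(j^2 - 16) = (j - 4)^2*(j + 4)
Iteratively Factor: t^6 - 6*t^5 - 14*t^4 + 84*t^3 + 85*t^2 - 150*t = (t + 3)*(t^5 - 9*t^4 + 13*t^3 + 45*t^2 - 50*t) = (t - 5)*(t + 3)*(t^4 - 4*t^3 - 7*t^2 + 10*t) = (t - 5)^2*(t + 3)*(t^3 + t^2 - 2*t) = t*(t - 5)^2*(t + 3)*(t^2 + t - 2) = t*(t - 5)^2*(t + 2)*(t + 3)*(t - 1)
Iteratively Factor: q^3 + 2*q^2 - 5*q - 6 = (q + 1)*(q^2 + q - 6) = (q + 1)*(q + 3)*(q - 2)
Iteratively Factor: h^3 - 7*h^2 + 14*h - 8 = (h - 1)*(h^2 - 6*h + 8) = (h - 4)*(h - 1)*(h - 2)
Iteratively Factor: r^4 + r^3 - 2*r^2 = (r - 1)*(r^3 + 2*r^2) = r*(r - 1)*(r^2 + 2*r) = r^2*(r - 1)*(r + 2)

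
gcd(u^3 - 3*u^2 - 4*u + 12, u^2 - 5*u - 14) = u + 2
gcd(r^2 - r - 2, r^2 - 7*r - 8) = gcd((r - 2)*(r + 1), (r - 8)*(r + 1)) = r + 1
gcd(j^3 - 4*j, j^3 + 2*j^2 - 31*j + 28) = 1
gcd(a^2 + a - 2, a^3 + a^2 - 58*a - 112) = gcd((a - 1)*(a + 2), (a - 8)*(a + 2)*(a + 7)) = a + 2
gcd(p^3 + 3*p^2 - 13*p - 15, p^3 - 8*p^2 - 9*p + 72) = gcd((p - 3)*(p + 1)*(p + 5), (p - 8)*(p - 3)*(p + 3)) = p - 3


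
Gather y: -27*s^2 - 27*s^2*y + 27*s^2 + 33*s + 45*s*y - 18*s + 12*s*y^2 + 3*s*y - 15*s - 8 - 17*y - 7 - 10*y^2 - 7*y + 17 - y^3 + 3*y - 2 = -y^3 + y^2*(12*s - 10) + y*(-27*s^2 + 48*s - 21)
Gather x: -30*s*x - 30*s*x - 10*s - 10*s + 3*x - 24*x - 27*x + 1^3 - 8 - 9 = -20*s + x*(-60*s - 48) - 16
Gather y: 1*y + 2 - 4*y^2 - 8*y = -4*y^2 - 7*y + 2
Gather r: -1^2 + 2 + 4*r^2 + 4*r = 4*r^2 + 4*r + 1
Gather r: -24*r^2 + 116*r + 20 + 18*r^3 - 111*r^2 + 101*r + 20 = 18*r^3 - 135*r^2 + 217*r + 40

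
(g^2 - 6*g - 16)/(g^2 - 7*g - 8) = (g + 2)/(g + 1)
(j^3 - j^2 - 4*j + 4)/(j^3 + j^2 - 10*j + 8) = (j + 2)/(j + 4)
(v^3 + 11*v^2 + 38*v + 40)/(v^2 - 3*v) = (v^3 + 11*v^2 + 38*v + 40)/(v*(v - 3))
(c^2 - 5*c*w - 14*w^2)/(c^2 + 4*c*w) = (c^2 - 5*c*w - 14*w^2)/(c*(c + 4*w))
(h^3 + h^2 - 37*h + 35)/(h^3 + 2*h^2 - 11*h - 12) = (h^3 + h^2 - 37*h + 35)/(h^3 + 2*h^2 - 11*h - 12)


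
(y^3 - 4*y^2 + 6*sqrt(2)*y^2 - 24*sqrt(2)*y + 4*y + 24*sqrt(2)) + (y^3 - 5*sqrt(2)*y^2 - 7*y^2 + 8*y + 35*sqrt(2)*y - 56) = 2*y^3 - 11*y^2 + sqrt(2)*y^2 + 12*y + 11*sqrt(2)*y - 56 + 24*sqrt(2)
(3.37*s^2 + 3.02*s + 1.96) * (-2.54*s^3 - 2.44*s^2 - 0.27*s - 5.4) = -8.5598*s^5 - 15.8936*s^4 - 13.2571*s^3 - 23.7958*s^2 - 16.8372*s - 10.584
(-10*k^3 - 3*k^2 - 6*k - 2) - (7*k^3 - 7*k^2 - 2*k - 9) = -17*k^3 + 4*k^2 - 4*k + 7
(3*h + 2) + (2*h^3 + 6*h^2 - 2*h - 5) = 2*h^3 + 6*h^2 + h - 3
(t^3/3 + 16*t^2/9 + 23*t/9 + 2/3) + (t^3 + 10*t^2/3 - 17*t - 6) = 4*t^3/3 + 46*t^2/9 - 130*t/9 - 16/3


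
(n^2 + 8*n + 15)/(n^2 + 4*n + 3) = (n + 5)/(n + 1)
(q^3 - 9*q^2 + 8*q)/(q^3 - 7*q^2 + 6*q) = (q - 8)/(q - 6)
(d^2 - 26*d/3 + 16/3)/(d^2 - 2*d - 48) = (d - 2/3)/(d + 6)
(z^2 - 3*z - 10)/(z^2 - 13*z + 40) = (z + 2)/(z - 8)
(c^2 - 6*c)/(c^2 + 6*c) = (c - 6)/(c + 6)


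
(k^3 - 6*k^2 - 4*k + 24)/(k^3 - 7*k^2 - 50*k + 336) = (k^2 - 4)/(k^2 - k - 56)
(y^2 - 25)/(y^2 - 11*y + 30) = (y + 5)/(y - 6)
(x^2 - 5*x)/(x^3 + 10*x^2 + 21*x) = (x - 5)/(x^2 + 10*x + 21)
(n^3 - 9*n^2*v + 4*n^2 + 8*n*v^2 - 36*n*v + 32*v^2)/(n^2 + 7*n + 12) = (n^2 - 9*n*v + 8*v^2)/(n + 3)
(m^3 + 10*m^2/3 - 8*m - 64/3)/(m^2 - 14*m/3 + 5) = (3*m^3 + 10*m^2 - 24*m - 64)/(3*m^2 - 14*m + 15)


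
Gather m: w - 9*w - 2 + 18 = 16 - 8*w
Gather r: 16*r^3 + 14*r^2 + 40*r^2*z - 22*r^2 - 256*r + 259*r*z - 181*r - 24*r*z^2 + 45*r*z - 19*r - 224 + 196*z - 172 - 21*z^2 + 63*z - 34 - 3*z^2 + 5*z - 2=16*r^3 + r^2*(40*z - 8) + r*(-24*z^2 + 304*z - 456) - 24*z^2 + 264*z - 432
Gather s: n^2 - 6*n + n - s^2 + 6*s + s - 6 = n^2 - 5*n - s^2 + 7*s - 6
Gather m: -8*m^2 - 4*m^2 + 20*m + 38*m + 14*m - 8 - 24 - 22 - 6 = -12*m^2 + 72*m - 60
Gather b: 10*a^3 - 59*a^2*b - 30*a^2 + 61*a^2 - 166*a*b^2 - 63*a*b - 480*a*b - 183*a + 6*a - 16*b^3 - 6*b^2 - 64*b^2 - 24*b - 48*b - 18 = 10*a^3 + 31*a^2 - 177*a - 16*b^3 + b^2*(-166*a - 70) + b*(-59*a^2 - 543*a - 72) - 18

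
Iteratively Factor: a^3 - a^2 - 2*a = (a)*(a^2 - a - 2) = a*(a + 1)*(a - 2)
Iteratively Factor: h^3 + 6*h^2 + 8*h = (h + 2)*(h^2 + 4*h) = h*(h + 2)*(h + 4)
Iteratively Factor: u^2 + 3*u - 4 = (u + 4)*(u - 1)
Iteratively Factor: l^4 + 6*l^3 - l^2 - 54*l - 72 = (l + 2)*(l^3 + 4*l^2 - 9*l - 36) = (l + 2)*(l + 4)*(l^2 - 9) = (l - 3)*(l + 2)*(l + 4)*(l + 3)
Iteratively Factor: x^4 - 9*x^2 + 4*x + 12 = (x + 3)*(x^3 - 3*x^2 + 4) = (x + 1)*(x + 3)*(x^2 - 4*x + 4) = (x - 2)*(x + 1)*(x + 3)*(x - 2)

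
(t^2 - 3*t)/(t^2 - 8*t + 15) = t/(t - 5)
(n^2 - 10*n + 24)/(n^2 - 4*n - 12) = (n - 4)/(n + 2)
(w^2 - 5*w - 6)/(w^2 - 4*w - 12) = (w + 1)/(w + 2)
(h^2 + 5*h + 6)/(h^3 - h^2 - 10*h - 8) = (h + 3)/(h^2 - 3*h - 4)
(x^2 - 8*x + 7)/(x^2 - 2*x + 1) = (x - 7)/(x - 1)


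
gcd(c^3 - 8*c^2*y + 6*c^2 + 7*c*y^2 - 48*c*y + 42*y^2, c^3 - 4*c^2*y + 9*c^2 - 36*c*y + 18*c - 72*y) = c + 6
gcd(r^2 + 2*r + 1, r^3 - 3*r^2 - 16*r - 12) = r + 1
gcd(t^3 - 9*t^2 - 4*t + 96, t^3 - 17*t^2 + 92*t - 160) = t^2 - 12*t + 32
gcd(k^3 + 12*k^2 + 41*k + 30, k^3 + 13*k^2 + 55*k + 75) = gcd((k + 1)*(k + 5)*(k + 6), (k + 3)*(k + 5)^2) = k + 5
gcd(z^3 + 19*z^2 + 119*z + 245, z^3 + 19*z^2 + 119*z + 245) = z^3 + 19*z^2 + 119*z + 245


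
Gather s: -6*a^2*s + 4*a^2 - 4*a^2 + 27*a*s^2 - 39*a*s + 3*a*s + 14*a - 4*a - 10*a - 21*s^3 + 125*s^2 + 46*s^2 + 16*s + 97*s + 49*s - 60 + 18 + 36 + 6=-21*s^3 + s^2*(27*a + 171) + s*(-6*a^2 - 36*a + 162)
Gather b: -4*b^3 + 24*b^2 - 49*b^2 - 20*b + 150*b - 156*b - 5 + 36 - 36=-4*b^3 - 25*b^2 - 26*b - 5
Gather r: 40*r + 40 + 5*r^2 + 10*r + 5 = 5*r^2 + 50*r + 45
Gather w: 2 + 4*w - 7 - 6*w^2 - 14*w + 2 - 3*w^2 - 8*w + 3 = -9*w^2 - 18*w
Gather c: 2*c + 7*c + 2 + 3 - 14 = 9*c - 9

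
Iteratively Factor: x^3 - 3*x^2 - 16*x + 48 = (x - 4)*(x^2 + x - 12) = (x - 4)*(x + 4)*(x - 3)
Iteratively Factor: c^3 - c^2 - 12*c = (c + 3)*(c^2 - 4*c) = c*(c + 3)*(c - 4)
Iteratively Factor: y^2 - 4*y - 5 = (y - 5)*(y + 1)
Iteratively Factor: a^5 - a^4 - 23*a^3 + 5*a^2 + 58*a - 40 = (a - 1)*(a^4 - 23*a^2 - 18*a + 40) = (a - 1)*(a + 2)*(a^3 - 2*a^2 - 19*a + 20) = (a - 1)*(a + 2)*(a + 4)*(a^2 - 6*a + 5) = (a - 5)*(a - 1)*(a + 2)*(a + 4)*(a - 1)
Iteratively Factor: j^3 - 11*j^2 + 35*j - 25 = (j - 5)*(j^2 - 6*j + 5) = (j - 5)*(j - 1)*(j - 5)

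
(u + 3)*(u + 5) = u^2 + 8*u + 15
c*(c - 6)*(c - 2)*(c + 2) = c^4 - 6*c^3 - 4*c^2 + 24*c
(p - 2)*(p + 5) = p^2 + 3*p - 10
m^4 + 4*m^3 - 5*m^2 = m^2*(m - 1)*(m + 5)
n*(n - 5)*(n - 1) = n^3 - 6*n^2 + 5*n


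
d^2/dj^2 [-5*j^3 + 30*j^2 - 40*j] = 60 - 30*j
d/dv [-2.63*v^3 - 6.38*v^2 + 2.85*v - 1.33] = -7.89*v^2 - 12.76*v + 2.85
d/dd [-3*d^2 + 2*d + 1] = 2 - 6*d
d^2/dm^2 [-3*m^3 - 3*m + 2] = -18*m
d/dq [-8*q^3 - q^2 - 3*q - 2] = -24*q^2 - 2*q - 3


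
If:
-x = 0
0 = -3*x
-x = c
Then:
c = 0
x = 0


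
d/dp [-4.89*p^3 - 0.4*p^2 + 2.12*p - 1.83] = -14.67*p^2 - 0.8*p + 2.12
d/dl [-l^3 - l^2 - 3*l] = -3*l^2 - 2*l - 3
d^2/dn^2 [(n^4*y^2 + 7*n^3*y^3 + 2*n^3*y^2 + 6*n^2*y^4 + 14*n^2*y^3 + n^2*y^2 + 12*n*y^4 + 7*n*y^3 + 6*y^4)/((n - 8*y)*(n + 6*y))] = 2*y^2*(-n^3 + 24*n^2*y - 192*n*y^2 - 64*y^3 - 144*y^2 - 9*y)/(-n^3 + 24*n^2*y - 192*n*y^2 + 512*y^3)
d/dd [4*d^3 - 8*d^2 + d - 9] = 12*d^2 - 16*d + 1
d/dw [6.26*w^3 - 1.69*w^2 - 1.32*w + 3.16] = 18.78*w^2 - 3.38*w - 1.32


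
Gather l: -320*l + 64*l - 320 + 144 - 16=-256*l - 192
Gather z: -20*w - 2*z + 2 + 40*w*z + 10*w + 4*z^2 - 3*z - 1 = -10*w + 4*z^2 + z*(40*w - 5) + 1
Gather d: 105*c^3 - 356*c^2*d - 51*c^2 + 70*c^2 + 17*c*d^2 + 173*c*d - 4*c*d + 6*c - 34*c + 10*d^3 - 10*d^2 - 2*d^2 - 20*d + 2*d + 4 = 105*c^3 + 19*c^2 - 28*c + 10*d^3 + d^2*(17*c - 12) + d*(-356*c^2 + 169*c - 18) + 4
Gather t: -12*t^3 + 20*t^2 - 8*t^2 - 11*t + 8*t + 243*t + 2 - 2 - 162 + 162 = -12*t^3 + 12*t^2 + 240*t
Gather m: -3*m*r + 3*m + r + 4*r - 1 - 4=m*(3 - 3*r) + 5*r - 5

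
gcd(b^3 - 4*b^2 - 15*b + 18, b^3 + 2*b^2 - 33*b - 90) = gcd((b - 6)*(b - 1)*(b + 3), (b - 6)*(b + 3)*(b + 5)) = b^2 - 3*b - 18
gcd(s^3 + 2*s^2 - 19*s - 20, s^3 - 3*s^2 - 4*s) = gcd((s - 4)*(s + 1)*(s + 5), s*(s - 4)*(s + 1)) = s^2 - 3*s - 4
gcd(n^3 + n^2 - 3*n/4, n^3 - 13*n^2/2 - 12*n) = n^2 + 3*n/2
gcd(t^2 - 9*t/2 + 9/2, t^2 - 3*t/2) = t - 3/2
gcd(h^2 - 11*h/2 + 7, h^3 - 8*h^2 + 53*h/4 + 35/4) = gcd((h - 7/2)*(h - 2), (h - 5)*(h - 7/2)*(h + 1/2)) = h - 7/2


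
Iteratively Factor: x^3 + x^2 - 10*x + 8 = (x - 1)*(x^2 + 2*x - 8) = (x - 2)*(x - 1)*(x + 4)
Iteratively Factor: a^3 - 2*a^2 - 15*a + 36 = (a + 4)*(a^2 - 6*a + 9) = (a - 3)*(a + 4)*(a - 3)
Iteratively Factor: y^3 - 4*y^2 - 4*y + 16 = (y - 2)*(y^2 - 2*y - 8) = (y - 2)*(y + 2)*(y - 4)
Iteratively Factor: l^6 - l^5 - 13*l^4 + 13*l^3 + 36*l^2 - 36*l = (l)*(l^5 - l^4 - 13*l^3 + 13*l^2 + 36*l - 36) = l*(l - 2)*(l^4 + l^3 - 11*l^2 - 9*l + 18) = l*(l - 2)*(l + 3)*(l^3 - 2*l^2 - 5*l + 6) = l*(l - 2)*(l + 2)*(l + 3)*(l^2 - 4*l + 3) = l*(l - 3)*(l - 2)*(l + 2)*(l + 3)*(l - 1)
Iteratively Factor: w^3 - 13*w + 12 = (w + 4)*(w^2 - 4*w + 3) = (w - 1)*(w + 4)*(w - 3)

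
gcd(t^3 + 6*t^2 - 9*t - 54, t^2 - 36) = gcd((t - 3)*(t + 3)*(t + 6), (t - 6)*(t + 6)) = t + 6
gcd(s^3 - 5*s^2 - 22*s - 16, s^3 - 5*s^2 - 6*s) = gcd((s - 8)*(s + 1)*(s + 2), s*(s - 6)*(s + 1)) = s + 1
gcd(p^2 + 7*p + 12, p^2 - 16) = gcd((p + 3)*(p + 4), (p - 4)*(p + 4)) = p + 4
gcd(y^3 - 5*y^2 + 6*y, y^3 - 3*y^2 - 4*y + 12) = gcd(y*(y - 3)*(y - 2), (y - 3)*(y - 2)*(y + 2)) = y^2 - 5*y + 6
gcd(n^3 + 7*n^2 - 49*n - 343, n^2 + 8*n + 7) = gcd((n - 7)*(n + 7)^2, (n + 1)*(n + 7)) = n + 7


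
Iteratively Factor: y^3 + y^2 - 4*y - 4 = (y + 1)*(y^2 - 4) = (y + 1)*(y + 2)*(y - 2)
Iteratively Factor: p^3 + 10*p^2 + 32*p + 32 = (p + 4)*(p^2 + 6*p + 8) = (p + 4)^2*(p + 2)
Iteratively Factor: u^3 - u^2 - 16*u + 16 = (u - 4)*(u^2 + 3*u - 4) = (u - 4)*(u - 1)*(u + 4)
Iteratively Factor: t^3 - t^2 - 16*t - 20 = (t + 2)*(t^2 - 3*t - 10) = (t - 5)*(t + 2)*(t + 2)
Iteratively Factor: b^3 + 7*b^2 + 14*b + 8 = (b + 1)*(b^2 + 6*b + 8) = (b + 1)*(b + 4)*(b + 2)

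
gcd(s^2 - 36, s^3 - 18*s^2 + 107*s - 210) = s - 6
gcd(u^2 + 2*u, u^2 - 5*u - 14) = u + 2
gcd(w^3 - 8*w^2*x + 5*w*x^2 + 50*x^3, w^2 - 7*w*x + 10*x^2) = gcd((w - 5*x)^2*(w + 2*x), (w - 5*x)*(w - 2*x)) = -w + 5*x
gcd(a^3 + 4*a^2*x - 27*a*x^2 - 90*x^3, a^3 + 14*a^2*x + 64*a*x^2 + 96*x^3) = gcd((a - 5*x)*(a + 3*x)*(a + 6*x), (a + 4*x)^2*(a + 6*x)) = a + 6*x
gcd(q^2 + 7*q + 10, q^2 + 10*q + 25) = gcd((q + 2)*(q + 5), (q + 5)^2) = q + 5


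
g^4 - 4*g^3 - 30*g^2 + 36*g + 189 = (g - 7)*(g - 3)*(g + 3)^2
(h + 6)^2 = h^2 + 12*h + 36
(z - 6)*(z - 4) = z^2 - 10*z + 24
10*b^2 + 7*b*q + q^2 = (2*b + q)*(5*b + q)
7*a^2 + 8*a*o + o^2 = (a + o)*(7*a + o)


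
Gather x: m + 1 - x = m - x + 1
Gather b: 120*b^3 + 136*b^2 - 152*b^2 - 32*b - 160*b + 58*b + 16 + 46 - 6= 120*b^3 - 16*b^2 - 134*b + 56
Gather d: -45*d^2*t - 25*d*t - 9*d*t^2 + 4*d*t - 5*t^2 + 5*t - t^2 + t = -45*d^2*t + d*(-9*t^2 - 21*t) - 6*t^2 + 6*t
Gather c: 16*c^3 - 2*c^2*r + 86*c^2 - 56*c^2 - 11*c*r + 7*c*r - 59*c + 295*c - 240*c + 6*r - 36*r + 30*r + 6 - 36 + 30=16*c^3 + c^2*(30 - 2*r) + c*(-4*r - 4)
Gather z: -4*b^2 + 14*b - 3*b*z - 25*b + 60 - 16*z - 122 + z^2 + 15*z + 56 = -4*b^2 - 11*b + z^2 + z*(-3*b - 1) - 6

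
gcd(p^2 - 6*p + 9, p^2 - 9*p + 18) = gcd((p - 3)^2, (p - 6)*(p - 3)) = p - 3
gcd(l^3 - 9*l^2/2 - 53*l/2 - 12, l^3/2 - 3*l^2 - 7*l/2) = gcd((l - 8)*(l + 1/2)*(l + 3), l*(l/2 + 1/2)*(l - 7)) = 1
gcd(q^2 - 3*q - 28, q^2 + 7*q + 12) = q + 4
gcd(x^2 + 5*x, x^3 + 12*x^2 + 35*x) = x^2 + 5*x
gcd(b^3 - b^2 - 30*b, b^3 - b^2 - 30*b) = b^3 - b^2 - 30*b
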